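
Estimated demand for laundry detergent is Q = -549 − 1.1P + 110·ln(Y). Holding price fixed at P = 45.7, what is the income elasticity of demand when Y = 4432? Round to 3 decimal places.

At P = 45.7, Y = 4432: Q = 324.357.
Holding P constant, ∂Q/∂Y = 110/Y = 0.0248195.
η_Y = (∂Q/∂Y)·(Y/Q) = 0.0248195 × (4432/324.357) = 0.339.

0.339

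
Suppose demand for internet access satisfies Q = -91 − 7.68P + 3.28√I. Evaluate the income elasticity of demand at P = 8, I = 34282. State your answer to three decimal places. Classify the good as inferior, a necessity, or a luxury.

At P = 8, I = 34282: Q = 454.865.
Holding P constant, ∂Q/∂I = 3.28/(2√I) = 0.00885749.
η_I = (∂Q/∂I)·(I/Q) = 0.00885749 × (34282/454.865) = 0.668.
Since 0 < η < 1, this is a necessity.

0.668 (necessity)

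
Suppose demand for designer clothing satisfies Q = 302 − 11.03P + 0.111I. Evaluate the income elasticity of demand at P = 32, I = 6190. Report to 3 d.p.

At P = 32, I = 6190: Q = 636.130.
Holding P constant, ∂Q/∂I = 0.111.
η_I = (∂Q/∂I)·(I/Q) = 0.111 × (6190/636.130) = 1.080.

1.080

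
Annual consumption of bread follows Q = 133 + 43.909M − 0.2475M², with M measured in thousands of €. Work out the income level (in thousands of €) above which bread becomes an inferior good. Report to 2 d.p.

88.71

dQ/dM = 43.909 − 0.495M.
The good is inferior where dQ/dM < 0. Setting dQ/dM = 0 gives M = 43.909 / 0.495 = 88.71.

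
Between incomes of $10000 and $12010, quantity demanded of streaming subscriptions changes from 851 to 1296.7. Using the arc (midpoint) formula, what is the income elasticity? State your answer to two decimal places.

2.27

ΔQ = 1296.7 − 851 = 445.7; midpoint Q̄ = (851 + 1296.7)/2 = 1073.85.
ΔI = 12010 − 10000 = 2010; midpoint Ī = (10000 + 12010)/2 = 11005.
η = (ΔQ/Q̄) ÷ (ΔI/Ī) = (445.7/1073.85) ÷ (2010/11005) = 2.27.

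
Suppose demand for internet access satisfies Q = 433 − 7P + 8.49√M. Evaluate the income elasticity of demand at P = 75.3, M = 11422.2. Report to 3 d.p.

At P = 75.3, M = 11422.2: Q = 813.266.
Holding P constant, ∂Q/∂M = 8.49/(2√M) = 0.0397194.
η_M = (∂Q/∂M)·(M/Q) = 0.0397194 × (11422.2/813.266) = 0.558.

0.558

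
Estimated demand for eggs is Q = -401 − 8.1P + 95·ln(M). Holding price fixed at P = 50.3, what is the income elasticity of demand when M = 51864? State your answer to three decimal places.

At P = 50.3, M = 51864: Q = 222.926.
Holding P constant, ∂Q/∂M = 95/M = 0.00183171.
η_M = (∂Q/∂M)·(M/Q) = 0.00183171 × (51864/222.926) = 0.426.

0.426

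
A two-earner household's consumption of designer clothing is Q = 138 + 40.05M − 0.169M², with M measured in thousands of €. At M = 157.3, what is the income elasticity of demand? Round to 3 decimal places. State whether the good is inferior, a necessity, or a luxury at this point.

-0.915 (inferior good)

At M = 157.3: Q = 2256.2490.
dQ/dM = 40.05 − 0.338M = -13.11740.
η = (dQ/dM)·(M/Q) = -13.11740 × (157.3/2256.2490) = -0.915.
η < 0 ⇒ inferior good.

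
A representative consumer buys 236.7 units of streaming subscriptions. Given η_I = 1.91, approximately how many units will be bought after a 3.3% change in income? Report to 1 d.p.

251.6

%ΔQ ≈ η × %ΔI = 1.91 × 3.3% = 6.303%.
New Q ≈ 236.7 × (1 + 0.06303) = 251.6.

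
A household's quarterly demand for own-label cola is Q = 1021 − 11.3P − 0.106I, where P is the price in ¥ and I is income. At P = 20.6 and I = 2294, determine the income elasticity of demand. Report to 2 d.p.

At P = 20.6, I = 2294: Q = 545.056.
Holding P constant, ∂Q/∂I = −0.106.
η_I = (∂Q/∂I)·(I/Q) = -0.106 × (2294/545.056) = -0.45.

-0.45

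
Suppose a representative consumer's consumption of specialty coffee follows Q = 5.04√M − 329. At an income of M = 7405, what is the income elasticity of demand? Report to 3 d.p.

At M = 7405: Q = 104.704.
dQ/dM = 5.04/(2√M) = 0.0292845 at this income.
η = (dQ/dM)·(M/Q) = 0.0292845 × (7405/104.704) = 2.071.

2.071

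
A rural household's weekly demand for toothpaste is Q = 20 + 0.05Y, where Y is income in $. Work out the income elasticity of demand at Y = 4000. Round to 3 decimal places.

At Y = 4000: Q = 220.000.
dQ/dY = 0.05.
η = (dQ/dY)·(Y/Q) = 0.05 × (4000/220.000) = 0.909.

0.909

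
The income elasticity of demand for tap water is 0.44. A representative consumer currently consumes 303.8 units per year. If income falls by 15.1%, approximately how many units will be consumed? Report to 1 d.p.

283.6

%ΔQ ≈ η × %ΔI = 0.44 × (-15.1%) = -6.644%.
New Q ≈ 303.8 × (1 − 0.06644) = 283.6.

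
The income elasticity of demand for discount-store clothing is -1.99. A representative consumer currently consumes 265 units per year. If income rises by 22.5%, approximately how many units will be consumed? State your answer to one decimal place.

%ΔQ ≈ η × %ΔI = -1.99 × 22.5% = -44.775%.
New Q ≈ 265 × (1 − 0.44775) = 146.3.

146.3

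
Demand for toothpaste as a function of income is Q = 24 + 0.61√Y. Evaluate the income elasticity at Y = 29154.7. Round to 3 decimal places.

0.406

At Y = 29154.7: Q = 128.156.
dQ/dY = 0.61/(2√Y) = 0.00178626 at this income.
η = (dQ/dY)·(Y/Q) = 0.00178626 × (29154.7/128.156) = 0.406.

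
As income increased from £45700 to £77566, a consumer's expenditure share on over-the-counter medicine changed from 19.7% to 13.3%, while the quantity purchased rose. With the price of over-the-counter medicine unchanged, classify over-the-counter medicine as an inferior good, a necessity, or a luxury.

necessity

Quantity rises but the budget share falls as income rises, so 0 < η < 1.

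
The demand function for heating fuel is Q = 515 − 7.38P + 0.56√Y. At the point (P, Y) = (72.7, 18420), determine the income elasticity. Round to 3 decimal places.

0.698

At P = 72.7, Y = 18420: Q = 54.477.
Holding P constant, ∂Q/∂Y = 0.56/(2√Y) = 0.00206307.
η_Y = (∂Q/∂Y)·(Y/Q) = 0.00206307 × (18420/54.477) = 0.698.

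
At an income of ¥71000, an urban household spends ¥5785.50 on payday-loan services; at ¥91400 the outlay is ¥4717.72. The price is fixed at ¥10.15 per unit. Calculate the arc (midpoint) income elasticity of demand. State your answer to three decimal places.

-0.809

With a constant price, Q₁ = 5785.50/10.15 = 570.000 and Q₂ = 4717.72/10.15 = 464.800 (equivalently, work directly with expenditure since P cancels).
Midpoint %ΔQ = (4717.72 − 5785.50)/5251.61 = -0.20332; midpoint %ΔI = (91400 − 71000)/81200 = 0.25123.
η = -0.20332 / 0.25123 = -0.809.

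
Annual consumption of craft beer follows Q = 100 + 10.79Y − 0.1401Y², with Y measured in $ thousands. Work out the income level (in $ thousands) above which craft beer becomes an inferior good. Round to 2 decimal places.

38.51

dQ/dY = 10.79 − 0.2802Y.
The good is inferior where dQ/dY < 0. Setting dQ/dY = 0 gives Y = 10.79 / 0.2802 = 38.51.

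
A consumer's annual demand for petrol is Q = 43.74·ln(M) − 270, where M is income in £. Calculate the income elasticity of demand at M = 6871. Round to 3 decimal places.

At M = 6871: Q = 116.446.
dQ/dM = 43.74/M = 0.00636589 at this income.
η = (dQ/dM)·(M/Q) = 0.00636589 × (6871/116.446) = 0.376.

0.376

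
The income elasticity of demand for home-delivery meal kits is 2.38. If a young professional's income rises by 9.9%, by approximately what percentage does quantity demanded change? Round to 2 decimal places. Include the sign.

%ΔQ ≈ η × %ΔI = 2.38 × 9.9% = 23.56%.

23.56%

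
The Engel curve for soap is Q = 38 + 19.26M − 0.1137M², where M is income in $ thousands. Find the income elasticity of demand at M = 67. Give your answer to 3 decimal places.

0.330

At M = 67: Q = 818.0207.
dQ/dM = 19.26 − 0.2274M = 4.02420.
η = (dQ/dM)·(M/Q) = 4.02420 × (67/818.0207) = 0.330.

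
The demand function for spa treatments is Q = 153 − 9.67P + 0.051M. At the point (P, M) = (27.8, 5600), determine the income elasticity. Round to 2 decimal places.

1.68

At P = 27.8, M = 5600: Q = 169.774.
Holding P constant, ∂Q/∂M = 0.051.
η_M = (∂Q/∂M)·(M/Q) = 0.051 × (5600/169.774) = 1.68.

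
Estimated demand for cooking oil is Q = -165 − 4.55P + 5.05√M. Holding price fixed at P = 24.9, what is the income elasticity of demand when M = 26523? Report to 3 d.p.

0.756

At P = 24.9, M = 26523: Q = 544.142.
Holding P constant, ∂Q/∂M = 5.05/(2√M) = 0.0155042.
η_M = (∂Q/∂M)·(M/Q) = 0.0155042 × (26523/544.142) = 0.756.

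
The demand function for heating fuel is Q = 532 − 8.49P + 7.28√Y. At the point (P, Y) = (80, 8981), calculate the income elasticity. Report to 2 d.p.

At P = 80, Y = 8981: Q = 542.712.
Holding P constant, ∂Q/∂Y = 7.28/(2√Y) = 0.0384095.
η_Y = (∂Q/∂Y)·(Y/Q) = 0.0384095 × (8981/542.712) = 0.64.

0.64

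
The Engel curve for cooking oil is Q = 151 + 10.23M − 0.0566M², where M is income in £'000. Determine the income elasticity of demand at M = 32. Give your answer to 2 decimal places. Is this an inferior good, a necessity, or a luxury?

At M = 32: Q = 420.4016.
dQ/dM = 10.23 − 0.1132M = 6.60760.
η = (dQ/dM)·(M/Q) = 6.60760 × (32/420.4016) = 0.50.
0 < η < 1 ⇒ necessity.

0.50 (necessity)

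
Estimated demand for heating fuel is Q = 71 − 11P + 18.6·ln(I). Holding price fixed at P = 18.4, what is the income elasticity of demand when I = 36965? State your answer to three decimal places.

0.290

At P = 18.4, I = 36965: Q = 64.230.
Holding P constant, ∂Q/∂I = 18.6/I = 0.000503179.
η_I = (∂Q/∂I)·(I/Q) = 0.000503179 × (36965/64.230) = 0.290.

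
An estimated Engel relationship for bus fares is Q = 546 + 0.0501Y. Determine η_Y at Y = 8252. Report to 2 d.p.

0.43

At Y = 8252: Q = 959.425.
dQ/dY = 0.0501.
η = (dQ/dY)·(Y/Q) = 0.0501 × (8252/959.425) = 0.43.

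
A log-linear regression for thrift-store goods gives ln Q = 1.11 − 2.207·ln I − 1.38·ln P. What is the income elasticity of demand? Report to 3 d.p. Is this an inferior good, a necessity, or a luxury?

-2.207 (inferior good)

In a log-linear demand, the coefficient on ln I is the income elasticity.
So η = -2.207.
η < 0 ⇒ inferior good.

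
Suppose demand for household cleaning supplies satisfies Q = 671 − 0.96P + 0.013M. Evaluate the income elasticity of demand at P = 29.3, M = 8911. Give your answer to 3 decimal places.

0.153

At P = 29.3, M = 8911: Q = 758.715.
Holding P constant, ∂Q/∂M = 0.013.
η_M = (∂Q/∂M)·(M/Q) = 0.013 × (8911/758.715) = 0.153.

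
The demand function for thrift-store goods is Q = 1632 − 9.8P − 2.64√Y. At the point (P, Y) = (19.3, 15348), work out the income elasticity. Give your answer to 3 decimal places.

At P = 19.3, Y = 15348: Q = 1115.798.
Holding P constant, ∂Q/∂Y = -2.64/(2√Y) = -0.0106549.
η_Y = (∂Q/∂Y)·(Y/Q) = -0.0106549 × (15348/1115.798) = -0.147.

-0.147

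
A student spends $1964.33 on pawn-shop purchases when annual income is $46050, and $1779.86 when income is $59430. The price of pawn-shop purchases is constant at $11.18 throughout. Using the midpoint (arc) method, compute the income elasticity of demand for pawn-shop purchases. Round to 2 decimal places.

-0.39

With a constant price, Q₁ = 1964.33/11.18 = 175.700 and Q₂ = 1779.86/11.18 = 159.200 (equivalently, work directly with expenditure since P cancels).
Midpoint %ΔQ = (1779.86 − 1964.33)/1872.09 = -0.09854; midpoint %ΔI = (59430 − 46050)/52740 = 0.25370.
η = -0.09854 / 0.25370 = -0.39.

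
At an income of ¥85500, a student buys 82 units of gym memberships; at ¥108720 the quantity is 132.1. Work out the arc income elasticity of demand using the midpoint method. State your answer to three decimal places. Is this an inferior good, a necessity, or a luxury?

ΔQ = 132.1 − 82 = 50.1; midpoint Q̄ = (82 + 132.1)/2 = 107.05.
ΔI = 108720 − 85500 = 23220; midpoint Ī = (85500 + 108720)/2 = 97110.
η = (ΔQ/Q̄) ÷ (ΔI/Ī) = (50.1/107.05) ÷ (23220/97110) = 1.957.
η > 1 ⇒ luxury.

1.957 (luxury)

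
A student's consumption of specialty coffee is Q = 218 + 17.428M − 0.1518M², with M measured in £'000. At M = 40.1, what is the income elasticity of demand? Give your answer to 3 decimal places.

0.313

At M = 40.1: Q = 672.7669.
dQ/dM = 17.428 − 0.3036M = 5.25364.
η = (dQ/dM)·(M/Q) = 5.25364 × (40.1/672.7669) = 0.313.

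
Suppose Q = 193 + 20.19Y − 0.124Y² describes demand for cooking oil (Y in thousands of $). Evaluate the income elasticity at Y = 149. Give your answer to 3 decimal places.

-5.570

At Y = 149: Q = 448.3860.
dQ/dY = 20.19 − 0.248Y = -16.76200.
η = (dQ/dY)·(Y/Q) = -16.76200 × (149/448.3860) = -5.570.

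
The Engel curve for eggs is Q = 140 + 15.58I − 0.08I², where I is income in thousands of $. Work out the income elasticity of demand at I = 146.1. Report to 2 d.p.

At I = 146.1: Q = 708.6212.
dQ/dI = 15.58 − 0.16I = -7.79600.
η = (dQ/dI)·(I/Q) = -7.79600 × (146.1/708.6212) = -1.61.

-1.61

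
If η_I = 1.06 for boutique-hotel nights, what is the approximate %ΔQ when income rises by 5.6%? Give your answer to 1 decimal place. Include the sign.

5.9%

%ΔQ ≈ η × %ΔI = 1.06 × 5.6% = 5.9%.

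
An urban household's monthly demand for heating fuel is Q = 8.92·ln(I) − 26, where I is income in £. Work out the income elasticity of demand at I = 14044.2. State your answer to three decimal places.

0.151

At I = 14044.2: Q = 59.186.
dQ/dI = 8.92/I = 0.000635138 at this income.
η = (dQ/dI)·(I/Q) = 0.000635138 × (14044.2/59.186) = 0.151.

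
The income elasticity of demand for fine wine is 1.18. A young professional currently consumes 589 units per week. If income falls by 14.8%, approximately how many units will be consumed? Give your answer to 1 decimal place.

486.1

%ΔQ ≈ η × %ΔI = 1.18 × (-14.8%) = -17.464%.
New Q ≈ 589 × (1 − 0.17464) = 486.1.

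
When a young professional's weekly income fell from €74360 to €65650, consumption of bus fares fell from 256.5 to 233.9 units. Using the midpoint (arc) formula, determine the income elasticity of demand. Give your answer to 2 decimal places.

ΔQ = 233.9 − 256.5 = -22.6; midpoint Q̄ = (256.5 + 233.9)/2 = 245.2.
ΔI = 65650 − 74360 = -8710; midpoint Ī = (74360 + 65650)/2 = 70005.
η = (ΔQ/Q̄) ÷ (ΔI/Ī) = (-22.6/245.2) ÷ (-8710/70005) = 0.74.

0.74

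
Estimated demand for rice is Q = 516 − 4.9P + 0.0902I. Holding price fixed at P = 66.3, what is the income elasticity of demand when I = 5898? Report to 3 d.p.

At P = 66.3, I = 5898: Q = 723.130.
Holding P constant, ∂Q/∂I = 0.0902.
η_I = (∂Q/∂I)·(I/Q) = 0.0902 × (5898/723.130) = 0.736.

0.736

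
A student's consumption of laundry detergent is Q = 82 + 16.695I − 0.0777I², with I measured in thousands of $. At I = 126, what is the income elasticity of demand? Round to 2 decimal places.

At I = 126: Q = 952.0048.
dQ/dI = 16.695 − 0.1554I = -2.88540.
η = (dQ/dI)·(I/Q) = -2.88540 × (126/952.0048) = -0.38.

-0.38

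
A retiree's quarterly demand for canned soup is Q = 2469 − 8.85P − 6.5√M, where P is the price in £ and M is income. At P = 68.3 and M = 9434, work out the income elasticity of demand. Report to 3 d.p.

At P = 68.3, M = 9434: Q = 1233.208.
Holding P constant, ∂Q/∂M = -6.5/(2√M) = -0.0334607.
η_M = (∂Q/∂M)·(M/Q) = -0.0334607 × (9434/1233.208) = -0.256.

-0.256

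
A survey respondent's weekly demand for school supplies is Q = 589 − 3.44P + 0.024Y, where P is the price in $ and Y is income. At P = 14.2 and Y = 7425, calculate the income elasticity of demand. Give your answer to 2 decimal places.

At P = 14.2, Y = 7425: Q = 718.352.
Holding P constant, ∂Q/∂Y = 0.024.
η_Y = (∂Q/∂Y)·(Y/Q) = 0.024 × (7425/718.352) = 0.25.

0.25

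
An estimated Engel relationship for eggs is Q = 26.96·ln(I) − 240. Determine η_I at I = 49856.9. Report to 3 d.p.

0.522

At I = 49856.9: Q = 51.624.
dQ/dI = 26.96/I = 0.000540748 at this income.
η = (dQ/dI)·(I/Q) = 0.000540748 × (49856.9/51.624) = 0.522.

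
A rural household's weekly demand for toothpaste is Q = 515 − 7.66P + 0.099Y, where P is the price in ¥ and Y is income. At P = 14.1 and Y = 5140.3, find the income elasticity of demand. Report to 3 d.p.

At P = 14.1, Y = 5140.3: Q = 915.884.
Holding P constant, ∂Q/∂Y = 0.099.
η_Y = (∂Q/∂Y)·(Y/Q) = 0.099 × (5140.3/915.884) = 0.556.

0.556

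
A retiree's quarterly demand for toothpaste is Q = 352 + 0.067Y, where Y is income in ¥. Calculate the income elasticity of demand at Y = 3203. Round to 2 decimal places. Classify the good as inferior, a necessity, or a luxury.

0.38 (necessity)

At Y = 3203: Q = 566.601.
dQ/dY = 0.067.
η = (dQ/dY)·(Y/Q) = 0.067 × (3203/566.601) = 0.38.
Since 0 < η < 1, the good is a necessity.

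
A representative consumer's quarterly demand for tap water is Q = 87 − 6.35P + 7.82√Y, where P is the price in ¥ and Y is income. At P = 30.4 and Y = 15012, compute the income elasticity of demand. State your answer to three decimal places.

At P = 30.4, Y = 15012: Q = 852.094.
Holding P constant, ∂Q/∂Y = 7.82/(2√Y) = 0.0319123.
η_Y = (∂Q/∂Y)·(Y/Q) = 0.0319123 × (15012/852.094) = 0.562.

0.562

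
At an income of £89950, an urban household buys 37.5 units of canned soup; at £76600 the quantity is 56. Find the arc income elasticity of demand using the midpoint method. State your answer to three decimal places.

-2.468

ΔQ = 56 − 37.5 = 18.5; midpoint Q̄ = (37.5 + 56)/2 = 46.75.
ΔI = 76600 − 89950 = -13350; midpoint Ī = (89950 + 76600)/2 = 83275.
η = (ΔQ/Q̄) ÷ (ΔI/Ī) = (18.5/46.75) ÷ (-13350/83275) = -2.468.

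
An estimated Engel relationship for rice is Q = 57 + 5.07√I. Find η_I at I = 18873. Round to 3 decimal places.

0.462

At I = 18873: Q = 753.512.
dQ/dI = 5.07/(2√I) = 0.0184526 at this income.
η = (dQ/dI)·(I/Q) = 0.0184526 × (18873/753.512) = 0.462.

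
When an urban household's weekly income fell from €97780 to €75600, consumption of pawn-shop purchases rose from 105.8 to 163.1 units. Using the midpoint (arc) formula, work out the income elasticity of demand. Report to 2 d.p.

-1.67

ΔQ = 163.1 − 105.8 = 57.3; midpoint Q̄ = (105.8 + 163.1)/2 = 134.45.
ΔI = 75600 − 97780 = -22180; midpoint Ī = (97780 + 75600)/2 = 86690.
η = (ΔQ/Q̄) ÷ (ΔI/Ī) = (57.3/134.45) ÷ (-22180/86690) = -1.67.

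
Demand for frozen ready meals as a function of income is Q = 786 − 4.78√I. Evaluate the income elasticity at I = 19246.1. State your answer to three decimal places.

At I = 19246.1: Q = 122.869.
dQ/dI = -4.78/(2√I) = -0.0172277 at this income.
η = (dQ/dI)·(I/Q) = -0.0172277 × (19246.1/122.869) = -2.699.

-2.699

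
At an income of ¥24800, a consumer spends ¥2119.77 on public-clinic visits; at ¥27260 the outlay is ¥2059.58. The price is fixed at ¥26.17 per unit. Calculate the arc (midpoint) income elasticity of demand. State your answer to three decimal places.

-0.305

With a constant price, Q₁ = 2119.77/26.17 = 81.000 and Q₂ = 2059.58/26.17 = 78.700 (equivalently, work directly with expenditure since P cancels).
Midpoint %ΔQ = (2059.58 − 2119.77)/2089.68 = -0.02880; midpoint %ΔI = (27260 − 24800)/26030 = 0.09451.
η = -0.02880 / 0.09451 = -0.305.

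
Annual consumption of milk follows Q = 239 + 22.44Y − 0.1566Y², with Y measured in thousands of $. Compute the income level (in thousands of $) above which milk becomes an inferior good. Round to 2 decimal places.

dQ/dY = 22.44 − 0.3132Y.
The good is inferior where dQ/dY < 0. Setting dQ/dY = 0 gives Y = 22.44 / 0.3132 = 71.65.

71.65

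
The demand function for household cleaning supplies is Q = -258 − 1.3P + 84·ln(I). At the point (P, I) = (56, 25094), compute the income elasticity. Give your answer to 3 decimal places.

At P = 56, I = 25094: Q = 520.152.
Holding P constant, ∂Q/∂I = 84/I = 0.00334741.
η_I = (∂Q/∂I)·(I/Q) = 0.00334741 × (25094/520.152) = 0.161.

0.161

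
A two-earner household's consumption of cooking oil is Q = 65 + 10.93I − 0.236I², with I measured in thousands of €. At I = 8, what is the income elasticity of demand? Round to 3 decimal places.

At I = 8: Q = 137.3360.
dQ/dI = 10.93 − 0.472I = 7.15400.
η = (dQ/dI)·(I/Q) = 7.15400 × (8/137.3360) = 0.417.

0.417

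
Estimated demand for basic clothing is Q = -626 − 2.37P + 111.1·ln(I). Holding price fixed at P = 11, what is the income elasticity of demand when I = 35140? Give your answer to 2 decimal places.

At P = 11, I = 35140: Q = 510.824.
Holding P constant, ∂Q/∂I = 111.1/I = 0.00316164.
η_I = (∂Q/∂I)·(I/Q) = 0.00316164 × (35140/510.824) = 0.22.

0.22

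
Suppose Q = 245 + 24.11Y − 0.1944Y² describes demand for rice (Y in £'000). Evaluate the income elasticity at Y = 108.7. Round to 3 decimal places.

At Y = 108.7: Q = 568.7869.
dQ/dY = 24.11 − 0.3888Y = -18.15256.
η = (dQ/dY)·(Y/Q) = -18.15256 × (108.7/568.7869) = -3.469.

-3.469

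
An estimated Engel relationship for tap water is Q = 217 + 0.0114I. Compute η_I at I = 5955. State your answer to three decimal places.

At I = 5955: Q = 284.887.
dQ/dI = 0.0114.
η = (dQ/dI)·(I/Q) = 0.0114 × (5955/284.887) = 0.238.

0.238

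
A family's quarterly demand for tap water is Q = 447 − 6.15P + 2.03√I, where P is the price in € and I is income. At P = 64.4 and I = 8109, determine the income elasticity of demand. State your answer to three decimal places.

0.391

At P = 64.4, I = 8109: Q = 233.741.
Holding P constant, ∂Q/∂I = 2.03/(2√I) = 0.0112715.
η_I = (∂Q/∂I)·(I/Q) = 0.0112715 × (8109/233.741) = 0.391.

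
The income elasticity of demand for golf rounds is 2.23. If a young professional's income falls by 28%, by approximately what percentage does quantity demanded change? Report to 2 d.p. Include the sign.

%ΔQ ≈ η × %ΔI = 2.23 × (-28%) = -62.44%.

-62.44%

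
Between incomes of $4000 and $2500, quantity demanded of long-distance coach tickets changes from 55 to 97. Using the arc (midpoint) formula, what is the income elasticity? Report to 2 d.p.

-1.20

ΔQ = 97 − 55 = 42; midpoint Q̄ = (55 + 97)/2 = 76.
ΔI = 2500 − 4000 = -1500; midpoint Ī = (4000 + 2500)/2 = 3250.
η = (ΔQ/Q̄) ÷ (ΔI/Ī) = (42/76) ÷ (-1500/3250) = -1.20.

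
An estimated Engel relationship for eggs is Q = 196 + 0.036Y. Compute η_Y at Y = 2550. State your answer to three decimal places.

0.319

At Y = 2550: Q = 287.800.
dQ/dY = 0.036.
η = (dQ/dY)·(Y/Q) = 0.036 × (2550/287.800) = 0.319.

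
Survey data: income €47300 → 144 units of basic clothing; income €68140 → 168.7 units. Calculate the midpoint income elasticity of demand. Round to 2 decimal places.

ΔQ = 168.7 − 144 = 24.7; midpoint Q̄ = (144 + 168.7)/2 = 156.35.
ΔI = 68140 − 47300 = 20840; midpoint Ī = (47300 + 68140)/2 = 57720.
η = (ΔQ/Q̄) ÷ (ΔI/Ī) = (24.7/156.35) ÷ (20840/57720) = 0.44.

0.44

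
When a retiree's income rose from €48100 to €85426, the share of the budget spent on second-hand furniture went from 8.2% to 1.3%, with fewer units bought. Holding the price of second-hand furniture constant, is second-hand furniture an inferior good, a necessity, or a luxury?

inferior good

Quantity demanded falls as income rises, so η < 0.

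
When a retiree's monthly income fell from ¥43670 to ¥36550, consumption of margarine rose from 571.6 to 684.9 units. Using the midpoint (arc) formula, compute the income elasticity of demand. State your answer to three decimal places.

-1.016

ΔQ = 684.9 − 571.6 = 113.3; midpoint Q̄ = (571.6 + 684.9)/2 = 628.25.
ΔI = 36550 − 43670 = -7120; midpoint Ī = (43670 + 36550)/2 = 40110.
η = (ΔQ/Q̄) ÷ (ΔI/Ī) = (113.3/628.25) ÷ (-7120/40110) = -1.016.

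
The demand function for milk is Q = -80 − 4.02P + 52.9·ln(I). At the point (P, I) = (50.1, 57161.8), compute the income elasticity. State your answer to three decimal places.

0.177

At P = 50.1, I = 57161.8: Q = 298.046.
Holding P constant, ∂Q/∂I = 52.9/I = 0.000925443.
η_I = (∂Q/∂I)·(I/Q) = 0.000925443 × (57161.8/298.046) = 0.177.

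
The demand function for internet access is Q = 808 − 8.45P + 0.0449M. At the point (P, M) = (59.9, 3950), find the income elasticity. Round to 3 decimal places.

At P = 59.9, M = 3950: Q = 479.200.
Holding P constant, ∂Q/∂M = 0.0449.
η_M = (∂Q/∂M)·(M/Q) = 0.0449 × (3950/479.200) = 0.370.

0.370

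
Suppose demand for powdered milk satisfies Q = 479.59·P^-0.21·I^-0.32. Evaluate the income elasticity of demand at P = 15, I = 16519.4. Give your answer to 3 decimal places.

For a multiplicative demand Q = A·P^α·I^β, the income elasticity is β everywhere.
Here β = -0.32, so η = -0.320.

-0.320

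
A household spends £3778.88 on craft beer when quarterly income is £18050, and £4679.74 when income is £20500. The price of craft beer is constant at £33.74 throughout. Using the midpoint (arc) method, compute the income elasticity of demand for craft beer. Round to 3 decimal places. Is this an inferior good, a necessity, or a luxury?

With a constant price, Q₁ = 3778.88/33.74 = 112.000 and Q₂ = 4679.74/33.74 = 138.700 (equivalently, work directly with expenditure since P cancels).
Midpoint %ΔQ = (4679.74 − 3778.88)/4229.31 = 0.21300; midpoint %ΔI = (20500 − 18050)/19275 = 0.12711.
η = 0.21300 / 0.12711 = 1.676.
η > 1 ⇒ luxury.

1.676 (luxury)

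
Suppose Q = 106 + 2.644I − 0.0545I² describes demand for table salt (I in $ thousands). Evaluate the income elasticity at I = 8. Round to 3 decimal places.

0.115

At I = 8: Q = 123.6640.
dQ/dI = 2.644 − 0.109I = 1.77200.
η = (dQ/dI)·(I/Q) = 1.77200 × (8/123.6640) = 0.115.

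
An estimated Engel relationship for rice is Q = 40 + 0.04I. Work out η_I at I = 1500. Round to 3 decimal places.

At I = 1500: Q = 100.000.
dQ/dI = 0.04.
η = (dQ/dI)·(I/Q) = 0.04 × (1500/100.000) = 0.600.

0.600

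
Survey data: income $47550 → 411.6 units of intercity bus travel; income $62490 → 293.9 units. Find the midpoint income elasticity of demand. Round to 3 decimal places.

ΔQ = 293.9 − 411.6 = -117.7; midpoint Q̄ = (411.6 + 293.9)/2 = 352.75.
ΔI = 62490 − 47550 = 14940; midpoint Ī = (47550 + 62490)/2 = 55020.
η = (ΔQ/Q̄) ÷ (ΔI/Ī) = (-117.7/352.75) ÷ (14940/55020) = -1.229.

-1.229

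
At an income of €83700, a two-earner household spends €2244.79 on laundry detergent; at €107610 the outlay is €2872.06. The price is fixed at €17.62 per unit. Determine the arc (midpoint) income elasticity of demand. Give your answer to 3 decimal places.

0.981

With a constant price, Q₁ = 2244.79/17.62 = 127.400 and Q₂ = 2872.06/17.62 = 163.000 (equivalently, work directly with expenditure since P cancels).
Midpoint %ΔQ = (2872.06 − 2244.79)/2558.43 = 0.24518; midpoint %ΔI = (107610 − 83700)/95655 = 0.24996.
η = 0.24518 / 0.24996 = 0.981.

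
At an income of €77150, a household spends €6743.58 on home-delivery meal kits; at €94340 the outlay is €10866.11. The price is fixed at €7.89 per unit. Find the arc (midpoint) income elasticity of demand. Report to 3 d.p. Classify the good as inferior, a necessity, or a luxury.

2.335 (luxury)

With a constant price, Q₁ = 6743.58/7.89 = 854.700 and Q₂ = 10866.11/7.89 = 1377.200 (equivalently, work directly with expenditure since P cancels).
Midpoint %ΔQ = (10866.11 − 6743.58)/8804.85 = 0.46821; midpoint %ΔI = (94340 − 77150)/85745 = 0.20048.
η = 0.46821 / 0.20048 = 2.335.
η > 1 ⇒ luxury.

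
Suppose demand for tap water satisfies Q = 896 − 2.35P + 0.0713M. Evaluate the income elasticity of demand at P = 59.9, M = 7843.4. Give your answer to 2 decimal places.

At P = 59.9, M = 7843.4: Q = 1314.469.
Holding P constant, ∂Q/∂M = 0.0713.
η_M = (∂Q/∂M)·(M/Q) = 0.0713 × (7843.4/1314.469) = 0.43.

0.43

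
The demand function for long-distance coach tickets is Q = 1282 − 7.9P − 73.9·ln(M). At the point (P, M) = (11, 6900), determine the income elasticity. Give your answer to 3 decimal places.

-0.136

At P = 11, M = 6900: Q = 541.877.
Holding P constant, ∂Q/∂M = -73.9/M = -0.0107101.
η_M = (∂Q/∂M)·(M/Q) = -0.0107101 × (6900/541.877) = -0.136.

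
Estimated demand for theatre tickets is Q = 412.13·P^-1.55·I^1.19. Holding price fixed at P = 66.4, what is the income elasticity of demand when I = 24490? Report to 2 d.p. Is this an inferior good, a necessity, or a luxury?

1.19 (luxury)

For a multiplicative demand Q = A·P^α·I^β, the income elasticity is β everywhere.
Here β = 1.19, so η = 1.19.
Since η > 1, this is a luxury.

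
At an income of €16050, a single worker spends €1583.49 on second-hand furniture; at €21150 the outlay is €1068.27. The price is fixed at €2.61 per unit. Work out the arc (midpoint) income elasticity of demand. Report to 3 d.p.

With a constant price, Q₁ = 1583.49/2.61 = 606.701 and Q₂ = 1068.27/2.61 = 409.299 (equivalently, work directly with expenditure since P cancels).
Midpoint %ΔQ = (1068.27 − 1583.49)/1325.88 = -0.38859; midpoint %ΔI = (21150 − 16050)/18600 = 0.27419.
η = -0.38859 / 0.27419 = -1.417.

-1.417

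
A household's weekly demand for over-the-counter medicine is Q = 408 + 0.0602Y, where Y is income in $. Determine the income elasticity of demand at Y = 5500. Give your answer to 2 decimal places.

At Y = 5500: Q = 739.100.
dQ/dY = 0.0602.
η = (dQ/dY)·(Y/Q) = 0.0602 × (5500/739.100) = 0.45.

0.45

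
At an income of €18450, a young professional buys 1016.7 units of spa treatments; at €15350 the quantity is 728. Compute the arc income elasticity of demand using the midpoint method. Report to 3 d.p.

ΔQ = 728 − 1016.7 = -288.7; midpoint Q̄ = (1016.7 + 728)/2 = 872.35.
ΔI = 15350 − 18450 = -3100; midpoint Ī = (18450 + 15350)/2 = 16900.
η = (ΔQ/Q̄) ÷ (ΔI/Ī) = (-288.7/872.35) ÷ (-3100/16900) = 1.804.

1.804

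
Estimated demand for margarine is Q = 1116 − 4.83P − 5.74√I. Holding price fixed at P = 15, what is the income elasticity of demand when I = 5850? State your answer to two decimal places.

At P = 15, I = 5850: Q = 604.524.
Holding P constant, ∂Q/∂I = -5.74/(2√I) = -0.0375236.
η_I = (∂Q/∂I)·(I/Q) = -0.0375236 × (5850/604.524) = -0.36.

-0.36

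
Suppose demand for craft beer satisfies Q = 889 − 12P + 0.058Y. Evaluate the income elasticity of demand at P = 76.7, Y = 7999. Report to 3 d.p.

At P = 76.7, Y = 7999: Q = 432.542.
Holding P constant, ∂Q/∂Y = 0.058.
η_Y = (∂Q/∂Y)·(Y/Q) = 0.058 × (7999/432.542) = 1.073.

1.073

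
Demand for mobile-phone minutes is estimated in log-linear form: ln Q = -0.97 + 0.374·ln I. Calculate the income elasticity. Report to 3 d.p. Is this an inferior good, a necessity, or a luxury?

In a log-linear demand, the coefficient on ln I is the income elasticity.
So η = 0.374.
0 < η < 1 ⇒ necessity.

0.374 (necessity)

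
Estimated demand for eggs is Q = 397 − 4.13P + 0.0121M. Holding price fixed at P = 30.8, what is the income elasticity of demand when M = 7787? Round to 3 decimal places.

0.259

At P = 30.8, M = 7787: Q = 364.019.
Holding P constant, ∂Q/∂M = 0.0121.
η_M = (∂Q/∂M)·(M/Q) = 0.0121 × (7787/364.019) = 0.259.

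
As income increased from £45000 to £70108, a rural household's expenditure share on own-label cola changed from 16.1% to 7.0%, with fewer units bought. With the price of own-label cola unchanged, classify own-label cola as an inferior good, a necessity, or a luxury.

Quantity demanded falls as income rises, so η < 0.

inferior good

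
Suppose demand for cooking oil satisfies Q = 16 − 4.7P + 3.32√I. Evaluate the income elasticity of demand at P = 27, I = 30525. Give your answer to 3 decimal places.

0.618

At P = 27, I = 30525: Q = 469.151.
Holding P constant, ∂Q/∂I = 3.32/(2√I) = 0.00950124.
η_I = (∂Q/∂I)·(I/Q) = 0.00950124 × (30525/469.151) = 0.618.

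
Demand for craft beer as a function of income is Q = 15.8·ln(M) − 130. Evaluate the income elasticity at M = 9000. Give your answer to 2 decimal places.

1.14

At M = 9000: Q = 13.859.
dQ/dM = 15.8/M = 0.00175556 at this income.
η = (dQ/dM)·(M/Q) = 0.00175556 × (9000/13.859) = 1.14.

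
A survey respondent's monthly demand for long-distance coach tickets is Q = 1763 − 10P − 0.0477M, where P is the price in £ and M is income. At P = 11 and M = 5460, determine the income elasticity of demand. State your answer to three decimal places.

-0.187

At P = 11, M = 5460: Q = 1392.558.
Holding P constant, ∂Q/∂M = −0.0477.
η_M = (∂Q/∂M)·(M/Q) = -0.0477 × (5460/1392.558) = -0.187.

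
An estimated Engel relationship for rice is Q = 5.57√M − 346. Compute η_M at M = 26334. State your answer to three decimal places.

0.810

At M = 26334: Q = 557.886.
dQ/dM = 5.57/(2√M) = 0.017162 at this income.
η = (dQ/dM)·(M/Q) = 0.017162 × (26334/557.886) = 0.810.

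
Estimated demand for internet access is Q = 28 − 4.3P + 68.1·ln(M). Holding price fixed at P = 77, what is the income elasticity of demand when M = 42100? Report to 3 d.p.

At P = 77, M = 42100: Q = 422.015.
Holding P constant, ∂Q/∂M = 68.1/M = 0.00161758.
η_M = (∂Q/∂M)·(M/Q) = 0.00161758 × (42100/422.015) = 0.161.

0.161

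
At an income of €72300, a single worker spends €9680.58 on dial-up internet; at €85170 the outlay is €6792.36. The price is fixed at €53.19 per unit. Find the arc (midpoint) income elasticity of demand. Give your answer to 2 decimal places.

-2.15

With a constant price, Q₁ = 9680.58/53.19 = 182.000 and Q₂ = 6792.36/53.19 = 127.700 (equivalently, work directly with expenditure since P cancels).
Midpoint %ΔQ = (6792.36 − 9680.58)/8236.47 = -0.35066; midpoint %ΔI = (85170 − 72300)/78735 = 0.16346.
η = -0.35066 / 0.16346 = -2.15.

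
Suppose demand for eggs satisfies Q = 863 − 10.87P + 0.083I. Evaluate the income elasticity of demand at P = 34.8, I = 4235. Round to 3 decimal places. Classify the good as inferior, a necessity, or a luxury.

0.420 (necessity)

At P = 34.8, I = 4235: Q = 836.229.
Holding P constant, ∂Q/∂I = 0.083.
η_I = (∂Q/∂I)·(I/Q) = 0.083 × (4235/836.229) = 0.420.
Since 0 < η < 1, this is a necessity.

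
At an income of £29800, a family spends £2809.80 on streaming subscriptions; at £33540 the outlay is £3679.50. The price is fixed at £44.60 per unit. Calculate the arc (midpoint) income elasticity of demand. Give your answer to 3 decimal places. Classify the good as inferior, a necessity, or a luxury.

2.270 (luxury)

With a constant price, Q₁ = 2809.80/44.60 = 63.000 and Q₂ = 3679.50/44.60 = 82.500 (equivalently, work directly with expenditure since P cancels).
Midpoint %ΔQ = (3679.50 − 2809.80)/3244.65 = 0.26804; midpoint %ΔI = (33540 − 29800)/31670 = 0.11809.
η = 0.26804 / 0.11809 = 2.270.
η > 1 ⇒ luxury.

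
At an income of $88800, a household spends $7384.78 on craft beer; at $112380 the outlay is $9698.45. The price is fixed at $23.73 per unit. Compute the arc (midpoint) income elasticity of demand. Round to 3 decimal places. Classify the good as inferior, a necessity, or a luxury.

With a constant price, Q₁ = 7384.78/23.73 = 311.200 and Q₂ = 9698.45/23.73 = 408.700 (equivalently, work directly with expenditure since P cancels).
Midpoint %ΔQ = (9698.45 − 7384.78)/8541.62 = 0.27087; midpoint %ΔI = (112380 − 88800)/100590 = 0.23442.
η = 0.27087 / 0.23442 = 1.156.
η > 1 ⇒ luxury.

1.156 (luxury)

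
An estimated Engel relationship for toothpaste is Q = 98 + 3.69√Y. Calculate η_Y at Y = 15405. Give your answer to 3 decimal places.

At Y = 15405: Q = 555.991.
dQ/dY = 3.69/(2√Y) = 0.014865 at this income.
η = (dQ/dY)·(Y/Q) = 0.014865 × (15405/555.991) = 0.412.

0.412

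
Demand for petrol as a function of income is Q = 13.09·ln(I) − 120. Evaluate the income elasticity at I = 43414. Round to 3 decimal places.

At I = 43414: Q = 19.782.
dQ/dI = 13.09/I = 0.000301516 at this income.
η = (dQ/dI)·(I/Q) = 0.000301516 × (43414/19.782) = 0.662.

0.662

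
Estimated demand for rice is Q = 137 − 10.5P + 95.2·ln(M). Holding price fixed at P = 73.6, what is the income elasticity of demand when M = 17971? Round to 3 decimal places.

At P = 73.6, M = 17971: Q = 296.828.
Holding P constant, ∂Q/∂M = 95.2/M = 0.00529742.
η_M = (∂Q/∂M)·(M/Q) = 0.00529742 × (17971/296.828) = 0.321.

0.321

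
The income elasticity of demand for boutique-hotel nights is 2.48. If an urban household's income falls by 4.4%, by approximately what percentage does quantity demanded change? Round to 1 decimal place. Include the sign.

-10.9%

%ΔQ ≈ η × %ΔI = 2.48 × (-4.4%) = -10.9%.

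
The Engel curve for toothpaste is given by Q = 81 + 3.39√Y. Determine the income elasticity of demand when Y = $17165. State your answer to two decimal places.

At Y = 17165: Q = 525.142.
dQ/dY = 3.39/(2√Y) = 0.0129374 at this income.
η = (dQ/dY)·(Y/Q) = 0.0129374 × (17165/525.142) = 0.42.

0.42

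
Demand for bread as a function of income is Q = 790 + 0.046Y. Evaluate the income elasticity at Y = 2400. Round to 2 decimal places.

0.12

At Y = 2400: Q = 900.400.
dQ/dY = 0.046.
η = (dQ/dY)·(Y/Q) = 0.046 × (2400/900.400) = 0.12.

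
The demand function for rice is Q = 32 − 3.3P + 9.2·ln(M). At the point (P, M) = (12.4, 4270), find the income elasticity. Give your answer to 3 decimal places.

At P = 12.4, M = 4270: Q = 67.986.
Holding P constant, ∂Q/∂M = 9.2/M = 0.00215457.
η_M = (∂Q/∂M)·(M/Q) = 0.00215457 × (4270/67.986) = 0.135.

0.135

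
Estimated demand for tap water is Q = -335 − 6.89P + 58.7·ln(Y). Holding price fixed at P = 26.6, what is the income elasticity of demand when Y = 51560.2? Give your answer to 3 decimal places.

At P = 26.6, Y = 51560.2: Q = 118.651.
Holding P constant, ∂Q/∂Y = 58.7/Y = 0.00113848.
η_Y = (∂Q/∂Y)·(Y/Q) = 0.00113848 × (51560.2/118.651) = 0.495.

0.495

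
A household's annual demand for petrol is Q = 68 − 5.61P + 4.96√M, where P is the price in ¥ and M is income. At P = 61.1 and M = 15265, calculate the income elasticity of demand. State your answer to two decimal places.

0.91

At P = 61.1, M = 15265: Q = 338.045.
Holding P constant, ∂Q/∂M = 4.96/(2√M) = 0.0200726.
η_M = (∂Q/∂M)·(M/Q) = 0.0200726 × (15265/338.045) = 0.91.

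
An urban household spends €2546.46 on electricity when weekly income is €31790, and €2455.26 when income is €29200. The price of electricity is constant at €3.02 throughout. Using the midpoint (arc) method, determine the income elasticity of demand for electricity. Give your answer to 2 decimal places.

0.43

With a constant price, Q₁ = 2546.46/3.02 = 843.199 and Q₂ = 2455.26/3.02 = 813.000 (equivalently, work directly with expenditure since P cancels).
Midpoint %ΔQ = (2455.26 − 2546.46)/2500.86 = -0.03647; midpoint %ΔI = (29200 − 31790)/30495 = -0.08493.
η = -0.03647 / -0.08493 = 0.43.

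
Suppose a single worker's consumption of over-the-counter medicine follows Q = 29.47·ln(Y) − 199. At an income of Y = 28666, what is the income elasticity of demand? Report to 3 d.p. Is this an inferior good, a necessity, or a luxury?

0.285 (necessity)

At Y = 28666: Q = 103.464.
dQ/dY = 29.47/Y = 0.00102805 at this income.
η = (dQ/dY)·(Y/Q) = 0.00102805 × (28666/103.464) = 0.285.
Since 0 < η < 1, the good is a necessity.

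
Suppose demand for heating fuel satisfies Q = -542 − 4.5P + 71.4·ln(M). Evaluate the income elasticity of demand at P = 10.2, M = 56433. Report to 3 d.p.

At P = 10.2, M = 56433: Q = 193.274.
Holding P constant, ∂Q/∂M = 71.4/M = 0.00126522.
η_M = (∂Q/∂M)·(M/Q) = 0.00126522 × (56433/193.274) = 0.369.

0.369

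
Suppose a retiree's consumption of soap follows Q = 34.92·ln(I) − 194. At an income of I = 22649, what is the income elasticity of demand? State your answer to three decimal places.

At I = 22649: Q = 156.173.
dQ/dI = 34.92/I = 0.00154179 at this income.
η = (dQ/dI)·(I/Q) = 0.00154179 × (22649/156.173) = 0.224.

0.224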